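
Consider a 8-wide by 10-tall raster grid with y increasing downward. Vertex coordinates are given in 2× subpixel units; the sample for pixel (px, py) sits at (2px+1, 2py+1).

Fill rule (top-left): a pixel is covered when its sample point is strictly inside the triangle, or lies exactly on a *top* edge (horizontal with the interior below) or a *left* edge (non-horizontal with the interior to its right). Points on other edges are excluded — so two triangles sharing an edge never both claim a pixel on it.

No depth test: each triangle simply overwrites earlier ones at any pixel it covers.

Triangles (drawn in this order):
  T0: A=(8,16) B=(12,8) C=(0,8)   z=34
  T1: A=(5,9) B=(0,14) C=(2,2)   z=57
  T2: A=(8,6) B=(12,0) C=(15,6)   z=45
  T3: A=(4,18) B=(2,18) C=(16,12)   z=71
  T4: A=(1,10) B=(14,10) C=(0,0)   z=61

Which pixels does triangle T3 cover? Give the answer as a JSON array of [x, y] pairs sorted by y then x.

T0:
  2·area = 96  (B↔C swapped to make it positive)
  edge (8, 16)→(0, 8): d=(-8,-8) top-left  bias=+0
  edge (0, 8)→(12, 8): d=(12,0) top-left  bias=+0
  edge (12, 8)→(8, 16): d=(-4,8) right/bottom  bias=-1
    (0,4)@(1, 9): e=[0,12,84] → █  [on edge]
    (1,4)@(3, 9): e=[16,12,68] → █
    (2,4)@(5, 9): e=[32,12,52] → █
    (3,4)@(7, 9): e=[48,12,36] → █
    (4,4)@(9, 9): e=[64,12,20] → █
    (5,4)@(11, 9): e=[80,12,4] → █
    (6,4)@(13, 9): e=[96,12,-12] → ·
    (0,5)@(1, 11): e=[-16,36,76] → ·
    (1,5)@(3, 11): e=[0,36,60] → █  [on edge]
    (5,5)@(11, 11): e=[64,36,-4] → ·
    (1,6)@(3, 13): e=[-16,60,52] → ·
    (2,6)@(5, 13): e=[0,60,36] → █  [on edge]
    (3,7)@(7, 15): e=[0,84,12] → █  [on edge]
    (4,8)@(9, 17): e=[0,108,-12] → ·  [on edge]
    (5,9)@(11, 19): e=[0,132,-36] → ·  [on edge]
  covered (14 px):
    · · · · · · · ·
    · · · · · · · ·
    · · · · · · · ·
    · · · · · · · ·
    █ █ █ █ █ █ · ·
    · █ █ █ █ · · ·
    · · █ █ █ · · ·
    · · · █ · · · ·
    · · · · · · · ·
    · · · · · · · ·
T1:
  2·area = 50
  edge (5, 9)→(0, 14): d=(-5,5) right/bottom  bias=-1
  edge (0, 14)→(2, 2): d=(2,-12) top-left  bias=+0
  edge (2, 2)→(5, 9): d=(3,7) right/bottom  bias=-1
    (6,0)@(13, 1): e=[0,130,-80] → ·  [on edge]
    (5,1)@(11, 3): e=[0,110,-60] → ·  [on edge]
    (1,2)@(3, 5): e=[30,18,2] → █
    (2,2)@(5, 5): e=[20,42,-12] → ·
    (4,2)@(9, 5): e=[0,90,-40] → ·  [on edge]
    (1,3)@(3, 7): e=[20,22,8] → █
    (2,3)@(5, 7): e=[10,46,-6] → ·
    (3,3)@(7, 7): e=[0,70,-20] → ·  [on edge]
    (0,4)@(1, 9): e=[20,2,28] → █
    (2,4)@(5, 9): e=[0,50,0] → ·  [on edge]
    (0,5)@(1, 11): e=[10,6,34] → █
    (1,5)@(3, 11): e=[0,30,20] → ·  [on edge]
    (0,6)@(1, 13): e=[0,10,40] → ·  [on edge]
  covered (5 px):
    · · · · · · · ·
    · · · · · · · ·
    · █ · · · · · ·
    · █ · · · · · ·
    █ █ · · · · · ·
    █ · · · · · · ·
    · · · · · · · ·
    · · · · · · · ·
    · · · · · · · ·
    · · · · · · · ·
T2:
  2·area = 42
  edge (8, 6)→(12, 0): d=(4,-6) top-left  bias=+0
  edge (12, 0)→(15, 6): d=(3,6) right/bottom  bias=-1
  edge (15, 6)→(8, 6): d=(-7,0) right/bottom  bias=-1
    (5,1)@(11, 3): e=[6,15,21] → █
    (6,1)@(13, 3): e=[18,3,21] → █
    (7,1)@(15, 3): e=[30,-9,21] → ·
    (4,2)@(9, 5): e=[2,33,7] → █
    (7,2)@(15, 5): e=[38,-3,7] → ·
    (4,3)@(9, 7): e=[10,39,-7] → ·
    (5,3)@(11, 7): e=[22,27,-7] → ·
    (6,3)@(13, 7): e=[34,15,-7] → ·
  covered (5 px):
    · · · · · · · ·
    · · · · · █ █ ·
    · · · · █ █ █ ·
    · · · · · · · ·
    · · · · · · · ·
    · · · · · · · ·
    · · · · · · · ·
    · · · · · · · ·
    · · · · · · · ·
    · · · · · · · ·
T3:
  2·area = 12
  edge (4, 18)→(2, 18): d=(-2,0) right/bottom  bias=-1
  edge (2, 18)→(16, 12): d=(14,-6) top-left  bias=+0
  edge (16, 12)→(4, 18): d=(-12,6) right/bottom  bias=-1
    (4,7)@(9, 15): e=[6,0,6] → █  [on edge]
    (5,7)@(11, 15): e=[6,12,-6] → ·
    (2,8)@(5, 17): e=[2,4,6] → █
    (3,8)@(7, 17): e=[2,16,-6] → ·
    (4,8)@(9, 17): e=[2,28,-18] → ·
    (2,9)@(5, 19): e=[-2,32,-18] → ·
  covered (2 px):
    · · · · · · · ·
    · · · · · · · ·
    · · · · · · · ·
    · · · · · · · ·
    · · · · · · · ·
    · · · · · · · ·
    · · · · · · · ·
    · · · · █ · · ·
    · · █ · · · · ·
    · · · · · · · ·
T4:
  2·area = 130  (B↔C swapped to make it positive)
  edge (1, 10)→(0, 0): d=(-1,-10) top-left  bias=+0
  edge (0, 0)→(14, 10): d=(14,10) right/bottom  bias=-1
  edge (14, 10)→(1, 10): d=(-13,0) right/bottom  bias=-1
    (0,0)@(1, 1): e=[9,4,117] → █
    (1,0)@(3, 1): e=[29,-16,117] → ·
    (0,1)@(1, 3): e=[7,32,91] → █
    (1,1)@(3, 3): e=[27,12,91] → █
    (2,1)@(5, 3): e=[47,-8,91] → ·
    (0,2)@(1, 5): e=[5,60,65] → █
    (2,2)@(5, 5): e=[45,20,65] → █
    (3,2)@(7, 5): e=[65,0,65] → ·  [on edge]
    (0,3)@(1, 7): e=[3,88,39] → █
    (3,3)@(7, 7): e=[63,28,39] → █
    (4,3)@(9, 7): e=[83,8,39] → █
    (5,3)@(11, 7): e=[103,-12,39] → ·
  covered (17 px):
    █ · · · · · · ·
    █ █ · · · · · ·
    █ █ █ · · · · ·
    █ █ █ █ █ · · ·
    █ █ █ █ █ █ · ·
    · · · · · · · ·
    · · · · · · · ·
    · · · · · · · ·
    · · · · · · · ·
    · · · · · · · ·

Result: [[4,7],[2,8]]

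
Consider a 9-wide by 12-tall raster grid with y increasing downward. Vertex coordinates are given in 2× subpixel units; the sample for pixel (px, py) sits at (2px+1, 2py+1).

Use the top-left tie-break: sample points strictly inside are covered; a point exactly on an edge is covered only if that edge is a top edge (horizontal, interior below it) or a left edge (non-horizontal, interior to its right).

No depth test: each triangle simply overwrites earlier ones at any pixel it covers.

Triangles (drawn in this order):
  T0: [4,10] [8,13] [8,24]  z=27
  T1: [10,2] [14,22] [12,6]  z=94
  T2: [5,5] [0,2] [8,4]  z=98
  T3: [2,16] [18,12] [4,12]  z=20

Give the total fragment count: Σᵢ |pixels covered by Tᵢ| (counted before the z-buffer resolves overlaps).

T0:
  2·area = 44
  edge (4, 10)→(8, 13): d=(4,3) right/bottom  bias=-1
  edge (8, 13)→(8, 24): d=(0,11) right/bottom  bias=-1
  edge (8, 24)→(4, 10): d=(-4,-14) top-left  bias=+0
    (2,5)@(5, 11): e=[1,33,10] → #
    (3,5)@(7, 11): e=[-5,11,38] → ·
    (2,6)@(5, 13): e=[9,33,2] → #
    (3,6)@(7, 13): e=[3,11,30] → #
    (4,6)@(9, 13): e=[-3,-11,58] → ·
    (2,7)@(5, 15): e=[17,33,-6] → ·
    (3,7)@(7, 15): e=[11,11,22] → #
    (4,7)@(9, 15): e=[5,-11,50] → ·
    (3,8)@(7, 17): e=[19,11,14] → #
    (4,8)@(9, 17): e=[13,-11,42] → ·
    (3,9)@(7, 19): e=[27,11,6] → #
    (4,9)@(9, 19): e=[21,-11,34] → ·
  covered (6 px):
    · · · · · · · · ·
    · · · · · · · · ·
    · · · · · · · · ·
    · · · · · · · · ·
    · · · · · · · · ·
    · · # · · · · · ·
    · · # # · · · · ·
    · · · # · · · · ·
    · · · # · · · · ·
    · · · # · · · · ·
    · · · · · · · · ·
    · · · · · · · · ·
T1:
  2·area = 24  (B↔C swapped to make it positive)
  edge (10, 2)→(12, 6): d=(2,4) right/bottom  bias=-1
  edge (12, 6)→(14, 22): d=(2,16) right/bottom  bias=-1
  edge (14, 22)→(10, 2): d=(-4,-20) top-left  bias=+0
    (5,2)@(11, 5): e=[2,14,8] → #
    (6,2)@(13, 5): e=[-6,-18,48] → ·
    (5,3)@(11, 7): e=[6,18,0] → #  [on edge]
    (6,3)@(13, 7): e=[-2,-14,40] → ·
    (5,4)@(11, 9): e=[10,22,-8] → ·
    (6,7)@(13, 15): e=[14,2,8] → #
    (7,7)@(15, 15): e=[6,-30,48] → ·
    (6,8)@(13, 17): e=[18,6,0] → #  [on edge]
    (7,8)@(15, 17): e=[10,-26,40] → ·
    (6,9)@(13, 19): e=[22,10,-8] → ·
  covered (4 px):
    · · · · · · · · ·
    · · · · · · · · ·
    · · · · · # · · ·
    · · · · · # · · ·
    · · · · · · · · ·
    · · · · · · · · ·
    · · · · · · · · ·
    · · · · · · # · ·
    · · · · · · # · ·
    · · · · · · · · ·
    · · · · · · · · ·
    · · · · · · · · ·
T2:
  2·area = 14
  edge (5, 5)→(0, 2): d=(-5,-3) top-left  bias=+0
  edge (0, 2)→(8, 4): d=(8,2) right/bottom  bias=-1
  edge (8, 4)→(5, 5): d=(-3,1) right/bottom  bias=-1
    (8,0)@(17, 1): e=[56,-42,0] → ·  [on edge]
    (1,1)@(3, 3): e=[4,2,8] → #
    (2,1)@(5, 3): e=[10,-2,6] → ·
    (5,1)@(11, 3): e=[28,-14,0] → ·  [on edge]
    (1,2)@(3, 5): e=[-6,18,2] → ·
    (2,2)@(5, 5): e=[0,14,0] → ·  [on edge]
    (7,5)@(15, 11): e=[0,42,-28] → ·  [on edge]
  covered (1 px):
    · · · · · · · · ·
    · # · · · · · · ·
    · · · · · · · · ·
    · · · · · · · · ·
    · · · · · · · · ·
    · · · · · · · · ·
    · · · · · · · · ·
    · · · · · · · · ·
    · · · · · · · · ·
    · · · · · · · · ·
    · · · · · · · · ·
    · · · · · · · · ·
T3:
  2·area = 56  (B↔C swapped to make it positive)
  edge (2, 16)→(4, 12): d=(2,-4) top-left  bias=+0
  edge (4, 12)→(18, 12): d=(14,0) top-left  bias=+0
  edge (18, 12)→(2, 16): d=(-16,4) right/bottom  bias=-1
    (2,6)@(5, 13): e=[6,14,36] → #
    (3,6)@(7, 13): e=[14,14,28] → #
    (4,6)@(9, 13): e=[22,14,20] → #
    (5,6)@(11, 13): e=[30,14,12] → #
    (6,6)@(13, 13): e=[38,14,4] → #
    (7,6)@(15, 13): e=[46,14,-4] → ·
    (1,7)@(3, 15): e=[2,42,12] → #
    (3,7)@(7, 15): e=[18,42,-4] → ·
    (4,7)@(9, 15): e=[26,42,-12] → ·
    (5,7)@(11, 15): e=[34,42,-20] → ·
    (6,7)@(13, 15): e=[42,42,-28] → ·
    (1,8)@(3, 17): e=[6,70,-20] → ·
  covered (7 px):
    · · · · · · · · ·
    · · · · · · · · ·
    · · · · · · · · ·
    · · · · · · · · ·
    · · · · · · · · ·
    · · · · · · · · ·
    · · # # # # # · ·
    · # # · · · · · ·
    · · · · · · · · ·
    · · · · · · · · ·
    · · · · · · · · ·
    · · · · · · · · ·

Answer: 18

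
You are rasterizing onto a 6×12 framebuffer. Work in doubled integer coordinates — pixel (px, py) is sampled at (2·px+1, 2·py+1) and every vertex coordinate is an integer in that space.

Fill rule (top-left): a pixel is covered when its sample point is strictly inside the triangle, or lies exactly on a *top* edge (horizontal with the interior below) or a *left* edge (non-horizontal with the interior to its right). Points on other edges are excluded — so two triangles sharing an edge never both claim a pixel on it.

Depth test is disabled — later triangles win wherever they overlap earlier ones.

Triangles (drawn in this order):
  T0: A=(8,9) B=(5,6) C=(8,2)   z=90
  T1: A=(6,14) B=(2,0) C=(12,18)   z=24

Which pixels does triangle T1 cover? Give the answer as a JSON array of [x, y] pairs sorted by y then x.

T0:
  2·area = 21
  edge (8, 9)→(5, 6): d=(-3,-3) top-left  bias=+0
  edge (5, 6)→(8, 2): d=(3,-4) top-left  bias=+0
  edge (8, 2)→(8, 9): d=(0,7) right/bottom  bias=-1
    (3,2)@(7, 5): e=[9,5,7] → #
    (4,2)@(9, 5): e=[15,13,-7] → ·
    (3,3)@(7, 7): e=[3,11,7] → #
    (4,3)@(9, 7): e=[9,19,-7] → ·
    (3,4)@(7, 9): e=[-3,17,7] → ·
  covered (2 px):
    · · · · · ·
    · · · · · ·
    · · · # · ·
    · · · # · ·
    · · · · · ·
    · · · · · ·
    · · · · · ·
    · · · · · ·
    · · · · · ·
    · · · · · ·
    · · · · · ·
    · · · · · ·
T1:
  2·area = 68
  edge (6, 14)→(2, 0): d=(-4,-14) top-left  bias=+0
  edge (2, 0)→(12, 18): d=(10,18) right/bottom  bias=-1
  edge (12, 18)→(6, 14): d=(-6,-4) top-left  bias=+0
    (1,1)@(3, 3): e=[2,12,54] → #
    (2,1)@(5, 3): e=[30,-24,62] → ·
    (1,2)@(3, 5): e=[-6,32,42] → ·
    (2,3)@(5, 7): e=[14,16,38] → #
    (3,3)@(7, 7): e=[42,-20,46] → ·
    (2,4)@(5, 9): e=[6,36,26] → #
    (3,4)@(7, 9): e=[34,0,34] → ·  [on edge]
    (2,5)@(5, 11): e=[-2,56,14] → ·
    (3,5)@(7, 11): e=[26,20,22] → #
    (4,5)@(9, 11): e=[54,-16,30] → ·
    (3,6)@(7, 13): e=[18,40,10] → #
    (4,6)@(9, 13): e=[46,4,18] → #
  covered (8 px):
    · · · · · ·
    · # · · · ·
    · · · · · ·
    · · # · · ·
    · · # · · ·
    · · · # · ·
    · · · # # ·
    · · · · # ·
    · · · · · #
    · · · · · ·
    · · · · · ·
    · · · · · ·

Result: [[1,1],[2,3],[2,4],[3,5],[3,6],[4,6],[4,7],[5,8]]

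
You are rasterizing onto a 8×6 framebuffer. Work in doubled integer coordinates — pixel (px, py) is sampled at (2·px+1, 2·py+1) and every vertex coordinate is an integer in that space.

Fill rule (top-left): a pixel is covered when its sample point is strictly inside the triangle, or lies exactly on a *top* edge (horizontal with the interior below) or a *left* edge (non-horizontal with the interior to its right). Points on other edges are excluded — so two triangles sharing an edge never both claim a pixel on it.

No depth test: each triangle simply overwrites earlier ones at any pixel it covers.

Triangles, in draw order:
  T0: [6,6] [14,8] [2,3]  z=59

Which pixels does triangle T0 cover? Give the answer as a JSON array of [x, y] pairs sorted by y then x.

T0:
  2·area = 16  (B↔C swapped to make it positive)
  edge (6, 6)→(2, 3): d=(-4,-3) top-left  bias=+0
  edge (2, 3)→(14, 8): d=(12,5) right/bottom  bias=-1
  edge (14, 8)→(6, 6): d=(-8,-2) top-left  bias=+0
    (2,2)@(5, 5): e=[1,9,6] → #
    (3,2)@(7, 5): e=[7,-1,10] → ·
    (2,3)@(5, 7): e=[-7,33,-10] → ·
    (5,3)@(11, 7): e=[11,3,2] → #
    (6,3)@(13, 7): e=[17,-7,6] → ·
    (5,4)@(11, 9): e=[3,27,-14] → ·
  covered (2 px):
    · · · · · · · ·
    · · · · · · · ·
    · · # · · · · ·
    · · · · · # · ·
    · · · · · · · ·
    · · · · · · · ·

Answer: [[2,2],[5,3]]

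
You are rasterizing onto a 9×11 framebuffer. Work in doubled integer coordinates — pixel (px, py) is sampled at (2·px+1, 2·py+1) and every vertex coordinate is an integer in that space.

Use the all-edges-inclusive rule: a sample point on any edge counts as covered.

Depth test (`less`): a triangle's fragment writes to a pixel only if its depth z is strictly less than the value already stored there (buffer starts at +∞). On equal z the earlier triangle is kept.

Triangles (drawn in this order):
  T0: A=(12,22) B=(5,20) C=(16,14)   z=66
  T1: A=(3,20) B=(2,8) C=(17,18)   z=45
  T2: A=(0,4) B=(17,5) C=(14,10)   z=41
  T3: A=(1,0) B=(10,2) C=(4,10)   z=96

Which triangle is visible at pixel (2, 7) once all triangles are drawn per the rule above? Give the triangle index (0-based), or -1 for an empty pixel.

T0:
  2·area = 64
  edge (12, 22)→(5, 20): d=(-7,-2) inclusive
  edge (5, 20)→(16, 14): d=(11,-6) inclusive
  edge (16, 14)→(12, 22): d=(-4,8) inclusive
    (7,7)@(15, 15): e=[55,5,4] → █
    (8,7)@(17, 15): e=[59,17,-12] → ·
    (5,8)@(11, 17): e=[33,3,28] → █
    (6,8)@(13, 17): e=[37,15,12] → █
    (7,8)@(15, 17): e=[41,27,-4] → ·
    (3,9)@(7, 19): e=[11,1,52] → █
    (4,9)@(9, 19): e=[15,13,36] → █
    (7,9)@(15, 19): e=[27,49,-12] → ·
    (3,10)@(7, 21): e=[-3,23,44] → ·
    (4,10)@(9, 21): e=[1,35,28] → █
    (6,10)@(13, 21): e=[9,59,-4] → ·
  covered (9 px):
    · · · · · · · · ·
    · · · · · · · · ·
    · · · · · · · · ·
    · · · · · · · · ·
    · · · · · · · · ·
    · · · · · · · · ·
    · · · · · · · · ·
    · · · · · · · █ ·
    · · · · · █ █ · ·
    · · · █ █ █ █ · ·
    · · · · █ █ · · ·
T1:
  2·area = 170
  edge (3, 20)→(2, 8): d=(-1,-12) inclusive
  edge (2, 8)→(17, 18): d=(15,10) inclusive
  edge (17, 18)→(3, 20): d=(-14,2) inclusive
    (1,4)@(3, 9): e=[11,5,154] → █
    (2,4)@(5, 9): e=[35,-15,150] → ·
    (1,5)@(3, 11): e=[9,35,126] → █
    (2,5)@(5, 11): e=[33,15,122] → █
    (3,5)@(7, 11): e=[57,-5,118] → ·
    (1,6)@(3, 13): e=[7,65,98] → █
    (3,6)@(7, 13): e=[55,25,90] → █
    (4,6)@(9, 13): e=[79,5,86] → █
    (5,6)@(11, 13): e=[103,-15,82] → ·
    (1,7)@(3, 15): e=[5,95,70] → █
    (5,7)@(11, 15): e=[101,15,54] → █
    (6,7)@(13, 15): e=[125,-5,50] → ·
  covered (23 px):
    · · · · · · · · ·
    · · · · · · · · ·
    · · · · · · · · ·
    · · · · · · · · ·
    · █ · · · · · · ·
    · █ █ · · · · · ·
    · █ █ █ █ · · · ·
    · █ █ █ █ █ · · ·
    · █ █ █ █ █ █ █ ·
    · █ █ █ █ · · · ·
    · · · · · · · · ·
T2:
  2·area = 88
  edge (0, 4)→(17, 5): d=(17,1) inclusive
  edge (17, 5)→(14, 10): d=(-3,5) inclusive
  edge (14, 10)→(0, 4): d=(-14,-6) inclusive
    (1,2)@(3, 5): e=[14,70,4] → █
    (2,2)@(5, 5): e=[12,60,16] → █
    (3,2)@(7, 5): e=[10,50,28] → █
    (4,2)@(9, 5): e=[8,40,40] → █
    (5,2)@(11, 5): e=[6,30,52] → █
    (6,2)@(13, 5): e=[4,20,64] → █
    (7,2)@(15, 5): e=[2,10,76] → █
    (8,2)@(17, 5): e=[0,0,88] → █  [on edge]
    (1,3)@(3, 7): e=[48,64,-24] → ·
    (2,3)@(5, 7): e=[46,54,-12] → ·
    (3,3)@(7, 7): e=[44,44,0] → █  [on edge]
    (8,3)@(17, 7): e=[34,-6,60] → ·
    (5,7)@(11, 15): e=[176,0,-88] → ·  [on edge]
  covered (14 px):
    · · · · · · · · ·
    · · · · · · · · ·
    · █ █ █ █ █ █ █ █
    · · · █ █ █ █ █ ·
    · · · · · · █ · ·
    · · · · · · · · ·
    · · · · · · · · ·
    · · · · · · · · ·
    · · · · · · · · ·
    · · · · · · · · ·
    · · · · · · · · ·
T3:
  2·area = 84
  edge (1, 0)→(10, 2): d=(9,2) inclusive
  edge (10, 2)→(4, 10): d=(-6,8) inclusive
  edge (4, 10)→(1, 0): d=(-3,-10) inclusive
    (1,0)@(3, 1): e=[5,62,17] → █
    (2,0)@(5, 1): e=[1,46,37] → █
    (3,0)@(7, 1): e=[-3,30,57] → ·
    (1,1)@(3, 3): e=[23,50,11] → █
    (3,1)@(7, 3): e=[15,18,51] → █
    (4,1)@(9, 3): e=[11,2,71] → █
    (5,1)@(11, 3): e=[7,-14,91] → ·
    (1,2)@(3, 5): e=[41,38,5] → █
    (4,2)@(9, 5): e=[29,-10,65] → ·
    (1,3)@(3, 7): e=[59,26,-1] → ·
    (2,3)@(5, 7): e=[55,10,19] → █
    (3,3)@(7, 7): e=[51,-6,39] → ·
  covered (10 px):
    · █ █ · · · · · ·
    · █ █ █ █ · · · ·
    · █ █ █ · · · · ·
    · · █ · · · · · ·
    · · · · · · · · ·
    · · · · · · · · ·
    · · · · · · · · ·
    · · · · · · · · ·
    · · · · · · · · ·
    · · · · · · · · ·
    · · · · · · · · ·

Z-buffer (winner per pixel, '.' = empty):
  . 3 3 . . . . . .
  . 3 3 3 3 . . . .
  . 2 2 2 2 2 2 2 2
  . . 3 2 2 2 2 2 .
  . 1 . . . . 2 . .
  . 1 1 . . . . . .
  . 1 1 1 1 . . . .
  . 1 1 1 1 1 . 0 .
  . 1 1 1 1 1 1 1 .
  . 1 1 1 1 0 0 . .
  . . . . 0 0 . . .

Final: 1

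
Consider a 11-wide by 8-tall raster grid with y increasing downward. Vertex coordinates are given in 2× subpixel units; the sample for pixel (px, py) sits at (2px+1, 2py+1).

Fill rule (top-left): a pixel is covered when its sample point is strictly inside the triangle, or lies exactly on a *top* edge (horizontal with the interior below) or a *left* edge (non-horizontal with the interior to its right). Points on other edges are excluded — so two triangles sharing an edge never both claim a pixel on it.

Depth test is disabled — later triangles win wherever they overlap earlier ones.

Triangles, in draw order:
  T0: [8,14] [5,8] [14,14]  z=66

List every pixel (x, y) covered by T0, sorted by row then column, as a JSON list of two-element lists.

T0:
  2·area = 36
  edge (8, 14)→(5, 8): d=(-3,-6) top-left  bias=+0
  edge (5, 8)→(14, 14): d=(9,6) right/bottom  bias=-1
  edge (14, 14)→(8, 14): d=(-6,0) right/bottom  bias=-1
    (3,5)@(7, 11): e=[3,15,18] → #
    (4,5)@(9, 11): e=[15,3,18] → #
    (5,5)@(11, 11): e=[27,-9,18] → ·
    (3,6)@(7, 13): e=[-3,33,6] → ·
    (4,6)@(9, 13): e=[9,21,6] → #
    (5,6)@(11, 13): e=[21,9,6] → #
    (6,6)@(13, 13): e=[33,-3,6] → ·
    (4,7)@(9, 15): e=[3,39,-6] → ·
    (5,7)@(11, 15): e=[15,27,-6] → ·
  covered (4 px):
    · · · · · · · · · · ·
    · · · · · · · · · · ·
    · · · · · · · · · · ·
    · · · · · · · · · · ·
    · · · · · · · · · · ·
    · · · # # · · · · · ·
    · · · · # # · · · · ·
    · · · · · · · · · · ·

Result: [[3,5],[4,5],[4,6],[5,6]]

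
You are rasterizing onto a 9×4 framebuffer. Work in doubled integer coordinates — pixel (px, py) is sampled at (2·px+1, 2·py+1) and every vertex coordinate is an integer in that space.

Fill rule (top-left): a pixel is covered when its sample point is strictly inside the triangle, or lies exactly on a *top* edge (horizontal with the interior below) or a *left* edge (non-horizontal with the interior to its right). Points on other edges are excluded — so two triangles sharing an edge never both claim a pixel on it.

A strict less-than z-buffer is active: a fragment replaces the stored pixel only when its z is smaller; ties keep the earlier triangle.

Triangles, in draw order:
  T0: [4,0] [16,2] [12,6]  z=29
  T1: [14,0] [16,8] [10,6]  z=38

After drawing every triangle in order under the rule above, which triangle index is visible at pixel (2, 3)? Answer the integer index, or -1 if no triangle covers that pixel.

T0:
  2·area = 56
  edge (4, 0)→(16, 2): d=(12,2) right/bottom  bias=-1
  edge (16, 2)→(12, 6): d=(-4,4) right/bottom  bias=-1
  edge (12, 6)→(4, 0): d=(-8,-6) top-left  bias=+0
    (3,0)@(7, 1): e=[6,40,10] → █
    (4,0)@(9, 1): e=[2,32,22] → █
    (5,0)@(11, 1): e=[-2,24,34] → ·
    (8,0)@(17, 1): e=[-14,0,70] → ·  [on edge]
    (3,1)@(7, 3): e=[30,32,-6] → ·
    (4,1)@(9, 3): e=[26,24,6] → █
    (5,1)@(11, 3): e=[22,16,18] → █
    (6,1)@(13, 3): e=[18,8,30] → █
    (7,1)@(15, 3): e=[14,0,42] → ·  [on edge]
    (4,2)@(9, 5): e=[50,16,-10] → ·
    (5,2)@(11, 5): e=[46,8,2] → █
    (6,2)@(13, 5): e=[42,0,14] → ·  [on edge]
    (5,3)@(11, 7): e=[70,0,-14] → ·  [on edge]
  covered (6 px):
    · · · █ █ · · · ·
    · · · · █ █ █ · ·
    · · · · · █ · · ·
    · · · · · · · · ·
T1:
  2·area = 44
  edge (14, 0)→(16, 8): d=(2,8) right/bottom  bias=-1
  edge (16, 8)→(10, 6): d=(-6,-2) top-left  bias=+0
  edge (10, 6)→(14, 0): d=(4,-6) top-left  bias=+0
    (0,1)@(1, 3): e=[110,0,-66] → ·  [on edge]
    (6,1)@(13, 3): e=[14,24,6] → █
    (7,1)@(15, 3): e=[-2,28,18] → ·
    (3,2)@(7, 5): e=[66,0,-22] → ·  [on edge]
    (5,2)@(11, 5): e=[34,8,2] → █
    (7,2)@(15, 5): e=[2,16,26] → █
    (8,2)@(17, 5): e=[-14,20,38] → ·
    (5,3)@(11, 7): e=[38,-4,10] → ·
    (6,3)@(13, 7): e=[22,0,22] → █  [on edge]
    (8,3)@(17, 7): e=[-10,8,46] → ·
  covered (6 px):
    · · · · · · · · ·
    · · · · · · █ · ·
    · · · · · █ █ █ ·
    · · · · · · █ █ ·

Z-buffer (winner per pixel, '.' = empty):
  . . . 0 0 . . . .
  . . . . 0 0 0 . .
  . . . . . 0 1 1 .
  . . . . . . 1 1 .

Answer: -1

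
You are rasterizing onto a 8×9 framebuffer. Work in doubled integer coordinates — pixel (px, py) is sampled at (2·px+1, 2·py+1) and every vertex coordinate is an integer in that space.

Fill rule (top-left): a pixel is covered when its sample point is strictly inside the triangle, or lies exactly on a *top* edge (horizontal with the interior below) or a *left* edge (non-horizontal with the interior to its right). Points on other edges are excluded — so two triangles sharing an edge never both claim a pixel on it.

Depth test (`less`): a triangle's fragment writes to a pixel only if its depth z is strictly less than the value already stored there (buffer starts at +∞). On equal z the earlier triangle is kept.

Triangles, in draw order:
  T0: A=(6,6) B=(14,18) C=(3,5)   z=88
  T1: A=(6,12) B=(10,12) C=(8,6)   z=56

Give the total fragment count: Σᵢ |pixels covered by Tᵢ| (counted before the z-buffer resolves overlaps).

T0:
  2·area = 28
  edge (6, 6)→(14, 18): d=(8,12) right/bottom  bias=-1
  edge (14, 18)→(3, 5): d=(-11,-13) top-left  bias=+0
  edge (3, 5)→(6, 6): d=(3,1) right/bottom  bias=-1
    (1,2)@(3, 5): e=[28,0,0] → ·  [on edge]
    (2,3)@(5, 7): e=[20,4,4] → #
    (3,3)@(7, 7): e=[-4,30,2] → ·
    (4,3)@(9, 7): e=[-28,56,0] → ·  [on edge]
    (2,4)@(5, 9): e=[36,-18,10] → ·
    (3,4)@(7, 9): e=[12,8,8] → #
    (4,4)@(9, 9): e=[-12,34,6] → ·
    (7,4)@(15, 9): e=[-84,112,0] → ·  [on edge]
    (3,5)@(7, 11): e=[28,-14,14] → ·
    (4,5)@(9, 11): e=[4,12,12] → #
    (5,5)@(11, 11): e=[-20,38,10] → ·
    (4,6)@(9, 13): e=[20,-10,18] → ·
  covered (3 px):
    · · · · · · · ·
    · · · · · · · ·
    · · · · · · · ·
    · · # · · · · ·
    · · · # · · · ·
    · · · · # · · ·
    · · · · · · · ·
    · · · · · · · ·
    · · · · · · · ·
T1:
  2·area = 24  (B↔C swapped to make it positive)
  edge (6, 12)→(8, 6): d=(2,-6) top-left  bias=+0
  edge (8, 6)→(10, 12): d=(2,6) right/bottom  bias=-1
  edge (10, 12)→(6, 12): d=(-4,0) right/bottom  bias=-1
    (3,1)@(7, 3): e=[-12,0,36] → ·  [on edge]
    (4,1)@(9, 3): e=[0,-12,36] → ·  [on edge]
    (3,4)@(7, 9): e=[0,12,12] → #  [on edge]
    (4,4)@(9, 9): e=[12,0,12] → ·  [on edge]
    (3,5)@(7, 11): e=[4,16,4] → #
    (4,5)@(9, 11): e=[16,4,4] → #
    (5,5)@(11, 11): e=[28,-8,4] → ·
    (3,6)@(7, 13): e=[8,20,-4] → ·
    (4,6)@(9, 13): e=[20,8,-4] → ·
    (2,7)@(5, 15): e=[0,36,-12] → ·  [on edge]
    (5,7)@(11, 15): e=[36,0,-12] → ·  [on edge]
  covered (3 px):
    · · · · · · · ·
    · · · · · · · ·
    · · · · · · · ·
    · · · · · · · ·
    · · · # · · · ·
    · · · # # · · ·
    · · · · · · · ·
    · · · · · · · ·
    · · · · · · · ·

Answer: 6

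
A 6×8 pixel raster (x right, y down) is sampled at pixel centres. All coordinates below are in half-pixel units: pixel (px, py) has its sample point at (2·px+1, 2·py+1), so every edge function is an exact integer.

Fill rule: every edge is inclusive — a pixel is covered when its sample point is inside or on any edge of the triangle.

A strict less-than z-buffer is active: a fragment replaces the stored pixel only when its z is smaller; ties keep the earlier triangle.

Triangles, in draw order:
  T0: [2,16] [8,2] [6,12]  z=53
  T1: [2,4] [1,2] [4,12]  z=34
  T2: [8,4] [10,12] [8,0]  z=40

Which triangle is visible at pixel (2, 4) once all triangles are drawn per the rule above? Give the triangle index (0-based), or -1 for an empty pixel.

T0:
  2·area = 32
  edge (2, 16)→(8, 2): d=(6,-14) inclusive
  edge (8, 2)→(6, 12): d=(-2,10) inclusive
  edge (6, 12)→(2, 16): d=(-4,4) inclusive
    (3,2)@(7, 5): e=[4,4,24] → X
    (4,2)@(9, 5): e=[32,-16,16] → .
    (3,3)@(7, 7): e=[16,0,16] → X  [on edge]
    (4,3)@(9, 7): e=[44,-20,8] → .
    (5,3)@(11, 7): e=[72,-40,0] → .  [on edge]
    (2,4)@(5, 9): e=[0,16,16] → X  [on edge]
    (3,4)@(7, 9): e=[28,-4,8] → .
    (4,4)@(9, 9): e=[56,-24,0] → .  [on edge]
    (2,5)@(5, 11): e=[12,12,8] → X
    (3,5)@(7, 11): e=[40,-8,0] → .  [on edge]
    (2,6)@(5, 13): e=[24,8,0] → X  [on edge]
    (3,6)@(7, 13): e=[52,-12,-8] → .
    (1,7)@(3, 15): e=[8,24,0] → X  [on edge]
  covered (6 px):
    . . . . . .
    . . . . . .
    . . . X . .
    . . . X . .
    . . X . . .
    . . X . . .
    . . X . . .
    . X . . . .
T1:
  2·area = 4  (B↔C swapped to make it positive)
  edge (2, 4)→(4, 12): d=(2,8) inclusive
  edge (4, 12)→(1, 2): d=(-3,-10) inclusive
  edge (1, 2)→(2, 4): d=(1,2) inclusive
  covered (0 px):
    . . . . . .
    . . . . . .
    . . . . . .
    . . . . . .
    . . . . . .
    . . . . . .
    . . . . . .
    . . . . . .
T2:
  2·area = 8  (B↔C swapped to make it positive)
  edge (8, 4)→(8, 0): d=(0,-4) inclusive
  edge (8, 0)→(10, 12): d=(2,12) inclusive
  edge (10, 12)→(8, 4): d=(-2,-8) inclusive
    (4,3)@(9, 7): e=[4,2,2] → X
    (5,3)@(11, 7): e=[12,-22,18] → .
    (4,4)@(9, 9): e=[4,6,-2] → .
  covered (1 px):
    . . . . . .
    . . . . . .
    . . . . . .
    . . . . X .
    . . . . . .
    . . . . . .
    . . . . . .
    . . . . . .

Z-buffer (winner per pixel, '.' = empty):
  . . . . . .
  . . . . . .
  . . . 0 . .
  . . . 0 2 .
  . . 0 . . .
  . . 0 . . .
  . . 0 . . .
  . 0 . . . .

Final: 0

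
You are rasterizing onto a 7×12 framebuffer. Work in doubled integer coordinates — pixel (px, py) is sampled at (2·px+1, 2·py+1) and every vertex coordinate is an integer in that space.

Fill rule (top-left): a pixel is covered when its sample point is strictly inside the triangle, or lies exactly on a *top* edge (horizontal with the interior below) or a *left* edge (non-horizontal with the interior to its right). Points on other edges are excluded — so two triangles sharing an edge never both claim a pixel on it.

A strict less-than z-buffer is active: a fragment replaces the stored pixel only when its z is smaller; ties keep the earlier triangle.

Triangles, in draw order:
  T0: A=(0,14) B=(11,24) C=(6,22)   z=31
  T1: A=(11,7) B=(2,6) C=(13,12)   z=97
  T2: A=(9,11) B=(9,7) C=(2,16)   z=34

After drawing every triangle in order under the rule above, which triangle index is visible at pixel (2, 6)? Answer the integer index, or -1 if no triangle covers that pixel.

T0:
  2·area = 28
  edge (0, 14)→(11, 24): d=(11,10) right/bottom  bias=-1
  edge (11, 24)→(6, 22): d=(-5,-2) top-left  bias=+0
  edge (6, 22)→(0, 14): d=(-6,-8) top-left  bias=+0
    (0,7)@(1, 15): e=[1,25,2] → X
    (1,7)@(3, 15): e=[-19,29,18] → .
    (0,8)@(1, 17): e=[23,15,-10] → .
    (1,8)@(3, 17): e=[3,19,6] → X
    (2,8)@(5, 17): e=[-17,23,22] → .
    (1,9)@(3, 19): e=[25,9,-6] → .
    (2,9)@(5, 19): e=[5,13,10] → X
    (3,9)@(7, 19): e=[-15,17,26] → .
    (2,10)@(5, 21): e=[27,3,-2] → .
    (3,10)@(7, 21): e=[7,7,14] → X
    (4,10)@(9, 21): e=[-13,11,30] → .
    (3,11)@(7, 23): e=[29,-3,2] → .
  covered (5 px):
    . . . . . . .
    . . . . . . .
    . . . . . . .
    . . . . . . .
    . . . . . . .
    . . . . . . .
    . . . . . . .
    X . . . . . .
    . X . . . . .
    . . X . . . .
    . . . X . . .
    . . . . X . .
T1:
  2·area = 43  (B↔C swapped to make it positive)
  edge (11, 7)→(13, 12): d=(2,5) right/bottom  bias=-1
  edge (13, 12)→(2, 6): d=(-11,-6) top-left  bias=+0
  edge (2, 6)→(11, 7): d=(9,1) right/bottom  bias=-1
    (2,3)@(5, 7): e=[30,7,6] → X
    (3,3)@(7, 7): e=[20,19,4] → X
    (4,3)@(9, 7): e=[10,31,2] → X
    (5,3)@(11, 7): e=[0,43,0] → .  [on edge]
    (2,4)@(5, 9): e=[34,-15,24] → .
    (3,4)@(7, 9): e=[24,-3,22] → .
    (4,4)@(9, 9): e=[14,9,20] → X
    (5,4)@(11, 9): e=[4,21,18] → X
    (6,4)@(13, 9): e=[-6,33,16] → .
    (4,5)@(9, 11): e=[18,-13,38] → .
    (5,5)@(11, 11): e=[8,-1,36] → .
  covered (5 px):
    . . . . . . .
    . . . . . . .
    . . . . . . .
    . . X X X . .
    . . . . X X .
    . . . . . . .
    . . . . . . .
    . . . . . . .
    . . . . . . .
    . . . . . . .
    . . . . . . .
    . . . . . . .
T2:
  2·area = 28  (B↔C swapped to make it positive)
  edge (9, 11)→(2, 16): d=(-7,5) right/bottom  bias=-1
  edge (2, 16)→(9, 7): d=(7,-9) top-left  bias=+0
  edge (9, 7)→(9, 11): d=(0,4) right/bottom  bias=-1
    (4,0)@(9, 1): e=[70,-42,0] → .  [on edge]
    (4,1)@(9, 3): e=[56,-28,0] → .  [on edge]
    (4,2)@(9, 5): e=[42,-14,0] → .  [on edge]
    (4,3)@(9, 7): e=[28,0,0] → .  [on edge]
    (4,4)@(9, 9): e=[14,14,0] → .  [on edge]
    (3,5)@(7, 11): e=[10,10,8] → X
    (4,5)@(9, 11): e=[0,28,0] → .  [on edge]
    (2,6)@(5, 13): e=[6,6,16] → X
    (3,6)@(7, 13): e=[-4,24,8] → .
    (4,6)@(9, 13): e=[-14,42,0] → .  [on edge]
    (1,7)@(3, 15): e=[2,2,24] → X
    (2,7)@(5, 15): e=[-8,20,16] → .
    (4,7)@(9, 15): e=[-28,56,0] → .  [on edge]
    (4,8)@(9, 17): e=[-42,70,0] → .  [on edge]
    (4,9)@(9, 19): e=[-56,84,0] → .  [on edge]
    (4,10)@(9, 21): e=[-70,98,0] → .  [on edge]
    (4,11)@(9, 23): e=[-84,112,0] → .  [on edge]
  covered (3 px):
    . . . . . . .
    . . . . . . .
    . . . . . . .
    . . . . . . .
    . . . . . . .
    . . . X . . .
    . . X . . . .
    . X . . . . .
    . . . . . . .
    . . . . . . .
    . . . . . . .
    . . . . . . .

Z-buffer (winner per pixel, '.' = empty):
  . . . . . . .
  . . . . . . .
  . . . . . . .
  . . 1 1 1 . .
  . . . . 1 1 .
  . . . 2 . . .
  . . 2 . . . .
  0 2 . . . . .
  . 0 . . . . .
  . . 0 . . . .
  . . . 0 . . .
  . . . . 0 . .

Result: 2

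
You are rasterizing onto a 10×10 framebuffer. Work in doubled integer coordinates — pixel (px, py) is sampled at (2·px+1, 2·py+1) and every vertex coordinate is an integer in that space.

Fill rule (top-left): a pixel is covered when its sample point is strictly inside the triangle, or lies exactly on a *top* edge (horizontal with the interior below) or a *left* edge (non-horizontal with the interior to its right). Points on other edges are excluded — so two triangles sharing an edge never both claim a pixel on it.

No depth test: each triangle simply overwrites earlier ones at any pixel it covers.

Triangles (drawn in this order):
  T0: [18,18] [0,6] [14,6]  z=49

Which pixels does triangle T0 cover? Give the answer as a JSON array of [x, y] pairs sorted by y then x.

T0:
  2·area = 168
  edge (18, 18)→(0, 6): d=(-18,-12) top-left  bias=+0
  edge (0, 6)→(14, 6): d=(14,0) top-left  bias=+0
  edge (14, 6)→(18, 18): d=(4,12) right/bottom  bias=-1
    (6,1)@(13, 3): e=[210,-42,0] → ·  [on edge]
    (1,3)@(3, 7): e=[18,14,136] → █
    (2,3)@(5, 7): e=[42,14,112] → █
    (3,3)@(7, 7): e=[66,14,88] → █
    (4,3)@(9, 7): e=[90,14,64] → █
    (5,3)@(11, 7): e=[114,14,40] → █
    (6,3)@(13, 7): e=[138,14,16] → █
    (7,3)@(15, 7): e=[162,14,-8] → ·
    (1,4)@(3, 9): e=[-18,42,144] → ·
    (2,4)@(5, 9): e=[6,42,120] → █
    (7,4)@(15, 9): e=[126,42,0] → ·  [on edge]
    (2,5)@(5, 11): e=[-30,70,128] → ·
    (8,7)@(17, 15): e=[42,126,0] → ·  [on edge]
  covered (20 px):
    · · · · · · · · · ·
    · · · · · · · · · ·
    · · · · · · · · · ·
    · █ █ █ █ █ █ · · ·
    · · █ █ █ █ █ · · ·
    · · · · █ █ █ █ · ·
    · · · · · █ █ █ · ·
    · · · · · · · █ · ·
    · · · · · · · · █ ·
    · · · · · · · · · ·

Answer: [[1,3],[2,3],[3,3],[4,3],[5,3],[6,3],[2,4],[3,4],[4,4],[5,4],[6,4],[4,5],[5,5],[6,5],[7,5],[5,6],[6,6],[7,6],[7,7],[8,8]]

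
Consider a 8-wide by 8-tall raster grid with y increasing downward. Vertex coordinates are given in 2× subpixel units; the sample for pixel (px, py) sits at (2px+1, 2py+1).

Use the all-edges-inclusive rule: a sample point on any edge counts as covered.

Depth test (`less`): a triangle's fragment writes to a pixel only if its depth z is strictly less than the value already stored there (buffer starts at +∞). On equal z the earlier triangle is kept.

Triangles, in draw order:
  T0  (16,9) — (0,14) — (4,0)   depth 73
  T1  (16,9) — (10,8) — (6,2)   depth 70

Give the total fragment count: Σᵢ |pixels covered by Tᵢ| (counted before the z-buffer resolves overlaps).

T0:
  2·area = 204
  edge (16, 9)→(0, 14): d=(-16,5) inclusive
  edge (0, 14)→(4, 0): d=(4,-14) inclusive
  edge (4, 0)→(16, 9): d=(12,9) inclusive
    (2,0)@(5, 1): e=[183,18,3] → █
    (3,0)@(7, 1): e=[173,46,-15] → ·
    (2,1)@(5, 3): e=[151,26,27] → █
    (3,1)@(7, 3): e=[141,54,9] → █
    (4,1)@(9, 3): e=[131,82,-9] → ·
    (1,2)@(3, 5): e=[129,6,69] → █
    (4,2)@(9, 5): e=[99,90,15] → █
    (5,2)@(11, 5): e=[89,118,-3] → ·
    (1,3)@(3, 7): e=[97,14,93] → █
    (5,3)@(11, 7): e=[57,126,21] → █
    (6,3)@(13, 7): e=[47,154,3] → █
    (7,3)@(15, 7): e=[37,182,-15] → ·
  covered (27 px):
    · · █ · · · · ·
    · · █ █ · · · ·
    · █ █ █ █ · · ·
    · █ █ █ █ █ █ ·
    · █ █ █ █ █ █ █
    █ █ █ █ █ · · ·
    █ █ · · · · · ·
    · · · · · · · ·
T1:
  2·area = 32
  edge (16, 9)→(10, 8): d=(-6,-1) inclusive
  edge (10, 8)→(6, 2): d=(-4,-6) inclusive
  edge (6, 2)→(16, 9): d=(10,7) inclusive
    (3,1)@(7, 3): e=[27,2,3] → █
    (4,1)@(9, 3): e=[29,14,-11] → ·
    (3,2)@(7, 5): e=[15,-6,23] → ·
    (4,2)@(9, 5): e=[17,6,9] → █
    (5,2)@(11, 5): e=[19,18,-5] → ·
    (4,3)@(9, 7): e=[5,-2,29] → ·
    (5,3)@(11, 7): e=[7,10,15] → █
    (6,3)@(13, 7): e=[9,22,1] → █
    (7,3)@(15, 7): e=[11,34,-13] → ·
    (5,4)@(11, 9): e=[-5,2,35] → ·
    (6,4)@(13, 9): e=[-3,14,21] → ·
  covered (4 px):
    · · · · · · · ·
    · · · █ · · · ·
    · · · · █ · · ·
    · · · · · █ █ ·
    · · · · · · · ·
    · · · · · · · ·
    · · · · · · · ·
    · · · · · · · ·

Answer: 31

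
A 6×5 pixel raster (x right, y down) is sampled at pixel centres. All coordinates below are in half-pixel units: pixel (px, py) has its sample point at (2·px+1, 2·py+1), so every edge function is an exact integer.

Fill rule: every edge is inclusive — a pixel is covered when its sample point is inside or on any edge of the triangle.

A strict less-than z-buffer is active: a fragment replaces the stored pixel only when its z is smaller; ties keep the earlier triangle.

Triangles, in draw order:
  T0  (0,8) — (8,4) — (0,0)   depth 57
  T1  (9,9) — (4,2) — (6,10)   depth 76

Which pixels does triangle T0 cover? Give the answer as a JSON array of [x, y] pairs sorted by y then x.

T0:
  2·area = 64  (B↔C swapped to make it positive)
  edge (0, 8)→(0, 0): d=(0,-8) inclusive
  edge (0, 0)→(8, 4): d=(8,4) inclusive
  edge (8, 4)→(0, 8): d=(-8,4) inclusive
    (0,0)@(1, 1): e=[8,4,52] → X
    (1,0)@(3, 1): e=[24,-4,44] → .
    (0,1)@(1, 3): e=[8,20,36] → X
    (1,1)@(3, 3): e=[24,12,28] → X
    (2,1)@(5, 3): e=[40,4,20] → X
    (3,1)@(7, 3): e=[56,-4,12] → .
    (0,2)@(1, 5): e=[8,36,20] → X
    (3,2)@(7, 5): e=[56,12,-4] → .
    (0,3)@(1, 7): e=[8,52,4] → X
    (1,3)@(3, 7): e=[24,44,-4] → .
    (2,3)@(5, 7): e=[40,36,-12] → .
    (0,4)@(1, 9): e=[8,68,-12] → .
  covered (8 px):
    X . . . . .
    X X X . . .
    X X X . . .
    X . . . . .
    . . . . . .
T1:
  2·area = 26  (B↔C swapped to make it positive)
  edge (9, 9)→(6, 10): d=(-3,1) inclusive
  edge (6, 10)→(4, 2): d=(-2,-8) inclusive
  edge (4, 2)→(9, 9): d=(5,7) inclusive
    (2,2)@(5, 5): e=[16,2,8] → X
    (3,2)@(7, 5): e=[14,18,-6] → .
    (2,3)@(5, 7): e=[10,-2,18] → .
    (3,3)@(7, 7): e=[8,14,4] → X
    (4,3)@(9, 7): e=[6,30,-10] → .
    (3,4)@(7, 9): e=[2,10,14] → X
    (4,4)@(9, 9): e=[0,26,0] → X  [on edge]
    (5,4)@(11, 9): e=[-2,42,-14] → .
  covered (4 px):
    . . . . . .
    . . . . . .
    . . X . . .
    . . . X . .
    . . . X X .

Result: [[0,0],[0,1],[1,1],[2,1],[0,2],[1,2],[2,2],[0,3]]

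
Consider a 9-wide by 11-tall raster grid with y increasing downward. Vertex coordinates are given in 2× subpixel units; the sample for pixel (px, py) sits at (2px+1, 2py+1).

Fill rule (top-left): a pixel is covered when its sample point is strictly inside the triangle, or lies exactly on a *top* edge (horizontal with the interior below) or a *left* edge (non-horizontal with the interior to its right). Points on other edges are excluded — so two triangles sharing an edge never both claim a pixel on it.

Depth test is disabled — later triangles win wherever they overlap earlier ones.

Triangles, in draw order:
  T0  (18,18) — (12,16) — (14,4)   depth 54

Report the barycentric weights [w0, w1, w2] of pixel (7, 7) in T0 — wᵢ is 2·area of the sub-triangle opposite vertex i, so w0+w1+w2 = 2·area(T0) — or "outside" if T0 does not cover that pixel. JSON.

T0:
  2·area = 76
  edge (18, 18)→(12, 16): d=(-6,-2) top-left  bias=+0
  edge (12, 16)→(14, 4): d=(2,-12) top-left  bias=+0
  edge (14, 4)→(18, 18): d=(4,14) right/bottom  bias=-1
    (7,4)@(15, 9): e=[48,22,6] → █
    (8,4)@(17, 9): e=[52,46,-22] → ·
    (6,5)@(13, 11): e=[32,2,42] → █
    (8,5)@(17, 11): e=[40,50,-14] → ·
    (1,6)@(3, 13): e=[0,-114,190] → ·  [on edge]
    (6,6)@(13, 13): e=[20,6,50] → █
    (8,6)@(17, 13): e=[28,54,-6] → ·
    (4,7)@(9, 15): e=[0,-38,114] → ·  [on edge]
    (6,7)@(13, 15): e=[8,10,58] → █
    (8,7)@(17, 15): e=[16,58,2] → █
    (6,8)@(13, 17): e=[-4,14,66] → ·
    (7,8)@(15, 17): e=[0,38,38] → █  [on edge]
  covered (10 px):
    · · · · · · · · ·
    · · · · · · · · ·
    · · · · · · · · ·
    · · · · · · · · ·
    · · · · · · · █ ·
    · · · · · · █ █ ·
    · · · · · · █ █ ·
    · · · · · · █ █ █
    · · · · · · · █ █
    · · · · · · · · ·
    · · · · · · · · ·

Result: [34,30,12]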